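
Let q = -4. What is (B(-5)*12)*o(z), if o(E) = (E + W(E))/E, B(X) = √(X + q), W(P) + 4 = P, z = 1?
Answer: -72*I ≈ -72.0*I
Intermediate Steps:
W(P) = -4 + P
B(X) = √(-4 + X) (B(X) = √(X - 4) = √(-4 + X))
o(E) = (-4 + 2*E)/E (o(E) = (E + (-4 + E))/E = (-4 + 2*E)/E)
(B(-5)*12)*o(z) = (√(-4 - 5)*12)*(2 - 4/1) = (√(-9)*12)*(2 - 4*1) = ((3*I)*12)*(2 - 4) = (36*I)*(-2) = -72*I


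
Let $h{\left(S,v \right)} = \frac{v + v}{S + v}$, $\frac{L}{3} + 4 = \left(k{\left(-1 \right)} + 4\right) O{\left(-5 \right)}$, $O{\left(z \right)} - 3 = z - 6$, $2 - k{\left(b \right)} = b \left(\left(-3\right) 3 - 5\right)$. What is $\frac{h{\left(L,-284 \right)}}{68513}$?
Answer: $\frac{71}{890669} \approx 7.9715 \cdot 10^{-5}$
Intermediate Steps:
$k{\left(b \right)} = 2 + 14 b$ ($k{\left(b \right)} = 2 - b \left(\left(-3\right) 3 - 5\right) = 2 - b \left(-9 - 5\right) = 2 - b \left(-14\right) = 2 - - 14 b = 2 + 14 b$)
$O{\left(z \right)} = -3 + z$ ($O{\left(z \right)} = 3 + \left(z - 6\right) = 3 + \left(-6 + z\right) = -3 + z$)
$L = 180$ ($L = -12 + 3 \left(\left(2 + 14 \left(-1\right)\right) + 4\right) \left(-3 - 5\right) = -12 + 3 \left(\left(2 - 14\right) + 4\right) \left(-8\right) = -12 + 3 \left(-12 + 4\right) \left(-8\right) = -12 + 3 \left(\left(-8\right) \left(-8\right)\right) = -12 + 3 \cdot 64 = -12 + 192 = 180$)
$h{\left(S,v \right)} = \frac{2 v}{S + v}$
$\frac{h{\left(L,-284 \right)}}{68513} = \frac{2 \left(-284\right) \frac{1}{180 - 284}}{68513} = 2 \left(-284\right) \frac{1}{-104} \cdot \frac{1}{68513} = 2 \left(-284\right) \left(- \frac{1}{104}\right) \frac{1}{68513} = \frac{71}{13} \cdot \frac{1}{68513} = \frac{71}{890669}$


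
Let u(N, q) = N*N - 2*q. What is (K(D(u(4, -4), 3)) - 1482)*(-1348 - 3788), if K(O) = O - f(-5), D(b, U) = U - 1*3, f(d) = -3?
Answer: 7596144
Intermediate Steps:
u(N, q) = N² - 2*q
D(b, U) = -3 + U (D(b, U) = U - 3 = -3 + U)
K(O) = 3 + O (K(O) = O - 1*(-3) = O + 3 = 3 + O)
(K(D(u(4, -4), 3)) - 1482)*(-1348 - 3788) = ((3 + (-3 + 3)) - 1482)*(-1348 - 3788) = ((3 + 0) - 1482)*(-5136) = (3 - 1482)*(-5136) = -1479*(-5136) = 7596144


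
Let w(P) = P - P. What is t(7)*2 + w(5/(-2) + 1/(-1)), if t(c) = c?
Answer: 14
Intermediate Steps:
w(P) = 0
t(7)*2 + w(5/(-2) + 1/(-1)) = 7*2 + 0 = 14 + 0 = 14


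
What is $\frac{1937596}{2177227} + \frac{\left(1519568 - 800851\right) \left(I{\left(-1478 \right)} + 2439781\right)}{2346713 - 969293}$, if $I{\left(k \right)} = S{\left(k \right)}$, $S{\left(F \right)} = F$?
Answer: $\frac{3815483727147425297}{2998956014340} \approx 1.2723 \cdot 10^{6}$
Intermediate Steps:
$I{\left(k \right)} = k$
$\frac{1937596}{2177227} + \frac{\left(1519568 - 800851\right) \left(I{\left(-1478 \right)} + 2439781\right)}{2346713 - 969293} = \frac{1937596}{2177227} + \frac{\left(1519568 - 800851\right) \left(-1478 + 2439781\right)}{2346713 - 969293} = 1937596 \cdot \frac{1}{2177227} + \frac{718717 \cdot 2438303}{2346713 - 969293} = \frac{1937596}{2177227} + \frac{1752449817251}{1377420} = \frac{3815483727147425297}{2998956014340}$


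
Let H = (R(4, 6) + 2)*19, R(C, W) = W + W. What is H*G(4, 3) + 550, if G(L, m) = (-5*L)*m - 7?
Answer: -17272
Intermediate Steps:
R(C, W) = 2*W
G(L, m) = -7 - 5*L*m (G(L, m) = -5*L*m - 7 = -7 - 5*L*m)
H = 266 (H = (2*6 + 2)*19 = (12 + 2)*19 = 14*19 = 266)
H*G(4, 3) + 550 = 266*(-7 - 5*4*3) + 550 = 266*(-7 - 60) + 550 = 266*(-67) + 550 = -17822 + 550 = -17272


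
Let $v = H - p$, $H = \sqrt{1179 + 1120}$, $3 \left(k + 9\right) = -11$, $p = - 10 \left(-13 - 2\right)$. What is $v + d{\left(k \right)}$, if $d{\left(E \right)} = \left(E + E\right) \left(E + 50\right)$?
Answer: $- \frac{9862}{9} + 11 \sqrt{19} \approx -1047.8$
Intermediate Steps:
$p = 150$ ($p = \left(-10\right) \left(-15\right) = 150$)
$k = - \frac{38}{3}$ ($k = -9 + \frac{1}{3} \left(-11\right) = -9 - \frac{11}{3} = - \frac{38}{3} \approx -12.667$)
$H = 11 \sqrt{19}$ ($H = \sqrt{2299} = 11 \sqrt{19} \approx 47.948$)
$v = -150 + 11 \sqrt{19}$ ($v = 11 \sqrt{19} - 150 = -150 + 11 \sqrt{19} \approx -102.05$)
$d{\left(E \right)} = 2 E \left(50 + E\right)$
$v + d{\left(k \right)} = \left(-150 + 11 \sqrt{19}\right) + 2 \left(- \frac{38}{3}\right) \left(50 - \frac{38}{3}\right) = \left(-150 + 11 \sqrt{19}\right) + 2 \left(- \frac{38}{3}\right) \frac{112}{3} = \left(-150 + 11 \sqrt{19}\right) - \frac{8512}{9} = - \frac{9862}{9} + 11 \sqrt{19}$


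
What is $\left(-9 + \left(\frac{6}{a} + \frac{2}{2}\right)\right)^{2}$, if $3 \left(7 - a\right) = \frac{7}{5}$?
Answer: $\frac{120409}{2401} \approx 50.15$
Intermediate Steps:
$a = \frac{98}{15}$ ($a = 7 - \frac{7 \cdot \frac{1}{5}}{3} = 7 - \frac{7}{15} = \frac{98}{15} \approx 6.5333$)
$\left(-9 + \left(\frac{6}{a} + \frac{2}{2}\right)\right)^{2} = \left(-9 + \left(\frac{6}{\frac{98}{15}} + \frac{2}{2}\right)\right)^{2} = \left(-9 + \left(6 \cdot \frac{15}{98} + 2 \cdot \frac{1}{2}\right)\right)^{2} = \left(-9 + \left(\frac{45}{49} + 1\right)\right)^{2} = \left(-9 + \frac{94}{49}\right)^{2} = \left(- \frac{347}{49}\right)^{2} = \frac{120409}{2401}$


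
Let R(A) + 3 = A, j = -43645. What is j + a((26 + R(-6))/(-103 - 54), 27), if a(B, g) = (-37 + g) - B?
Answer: -6853818/157 ≈ -43655.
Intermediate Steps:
R(A) = -3 + A
a(B, g) = -37 + g - B
j + a((26 + R(-6))/(-103 - 54), 27) = -43645 + (-37 + 27 - (26 + (-3 - 6))/(-103 - 54)) = -43645 + (-37 + 27 - (26 - 9)/(-157)) = -43645 + (-37 + 27 - 17*(-1)/157) = -43645 + (-37 + 27 - 1*(-17/157)) = -43645 + (-37 + 27 + 17/157) = -43645 - 1553/157 = -6853818/157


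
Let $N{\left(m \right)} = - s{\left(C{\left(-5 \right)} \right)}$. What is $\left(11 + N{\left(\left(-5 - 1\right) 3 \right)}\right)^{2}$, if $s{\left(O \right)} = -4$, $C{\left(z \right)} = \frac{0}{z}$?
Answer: $225$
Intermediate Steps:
$C{\left(z \right)} = 0$
$N{\left(m \right)} = 4$ ($N{\left(m \right)} = \left(-1\right) \left(-4\right) = 4$)
$\left(11 + N{\left(\left(-5 - 1\right) 3 \right)}\right)^{2} = \left(11 + 4\right)^{2} = 15^{2} = 225$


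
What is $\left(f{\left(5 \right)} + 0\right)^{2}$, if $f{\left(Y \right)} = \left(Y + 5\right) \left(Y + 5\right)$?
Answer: $10000$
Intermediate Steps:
$f{\left(Y \right)} = \left(5 + Y\right)^{2}$ ($f{\left(Y \right)} = \left(5 + Y\right) \left(5 + Y\right) = \left(5 + Y\right)^{2}$)
$\left(f{\left(5 \right)} + 0\right)^{2} = \left(\left(5 + 5\right)^{2} + 0\right)^{2} = \left(10^{2} + 0\right)^{2} = \left(100 + 0\right)^{2} = 100^{2} = 10000$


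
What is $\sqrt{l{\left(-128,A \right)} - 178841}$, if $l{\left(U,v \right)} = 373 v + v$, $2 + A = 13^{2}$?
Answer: $i \sqrt{116383} \approx 341.15 i$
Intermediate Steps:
$A = 167$ ($A = -2 + 13^{2} = -2 + 169 = 167$)
$l{\left(U,v \right)} = 374 v$
$\sqrt{l{\left(-128,A \right)} - 178841} = \sqrt{374 \cdot 167 - 178841} = \sqrt{62458 - 178841} = \sqrt{-116383} = i \sqrt{116383}$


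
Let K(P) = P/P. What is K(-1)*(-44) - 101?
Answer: -145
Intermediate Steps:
K(P) = 1
K(-1)*(-44) - 101 = 1*(-44) - 101 = -44 - 101 = -145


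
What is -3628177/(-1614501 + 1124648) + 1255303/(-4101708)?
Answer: 156778117427/22079494164 ≈ 7.1006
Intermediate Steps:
-3628177/(-1614501 + 1124648) + 1255303/(-4101708) = -3628177/(-489853) + 1255303*(-1/4101708) = -3628177*(-1/489853) - 1255303/4101708 = 518311/69979 - 1255303/4101708 = 156778117427/22079494164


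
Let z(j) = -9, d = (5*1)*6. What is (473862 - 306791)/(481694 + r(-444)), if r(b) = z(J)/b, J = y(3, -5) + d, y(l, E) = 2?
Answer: 24726508/71290715 ≈ 0.34684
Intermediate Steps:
d = 30 (d = 5*6 = 30)
J = 32 (J = 2 + 30 = 32)
r(b) = -9/b
(473862 - 306791)/(481694 + r(-444)) = (473862 - 306791)/(481694 - 9/(-444)) = 167071/(481694 - 9*(-1/444)) = 167071/(481694 + 3/148) = 167071/(71290715/148) = 167071*(148/71290715) = 24726508/71290715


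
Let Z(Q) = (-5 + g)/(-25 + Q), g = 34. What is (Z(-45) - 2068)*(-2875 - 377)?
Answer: 235426914/35 ≈ 6.7265e+6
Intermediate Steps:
Z(Q) = 29/(-25 + Q) (Z(Q) = (-5 + 34)/(-25 + Q) = 29/(-25 + Q))
(Z(-45) - 2068)*(-2875 - 377) = (29/(-25 - 45) - 2068)*(-2875 - 377) = (29/(-70) - 2068)*(-3252) = (29*(-1/70) - 2068)*(-3252) = (-29/70 - 2068)*(-3252) = -144789/70*(-3252) = 235426914/35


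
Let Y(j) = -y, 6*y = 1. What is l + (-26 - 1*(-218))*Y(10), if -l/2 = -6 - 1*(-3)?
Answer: -26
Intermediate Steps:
y = ⅙ (y = (⅙)*1 = ⅙ ≈ 0.16667)
Y(j) = -⅙ (Y(j) = -1*⅙ = -⅙)
l = 6 (l = -2*(-6 - 1*(-3)) = -2*(-6 + 3) = -2*(-3) = 6)
l + (-26 - 1*(-218))*Y(10) = 6 + (-26 - 1*(-218))*(-⅙) = 6 + (-26 + 218)*(-⅙) = 6 + 192*(-⅙) = 6 - 32 = -26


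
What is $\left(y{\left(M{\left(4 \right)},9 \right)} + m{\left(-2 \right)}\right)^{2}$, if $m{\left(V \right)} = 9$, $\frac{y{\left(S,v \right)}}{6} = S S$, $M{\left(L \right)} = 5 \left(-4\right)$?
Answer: $5803281$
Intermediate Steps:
$M{\left(L \right)} = -20$
$y{\left(S,v \right)} = 6 S^{2}$ ($y{\left(S,v \right)} = 6 S S = 6 S^{2}$)
$\left(y{\left(M{\left(4 \right)},9 \right)} + m{\left(-2 \right)}\right)^{2} = \left(6 \left(-20\right)^{2} + 9\right)^{2} = \left(6 \cdot 400 + 9\right)^{2} = \left(2400 + 9\right)^{2} = 2409^{2} = 5803281$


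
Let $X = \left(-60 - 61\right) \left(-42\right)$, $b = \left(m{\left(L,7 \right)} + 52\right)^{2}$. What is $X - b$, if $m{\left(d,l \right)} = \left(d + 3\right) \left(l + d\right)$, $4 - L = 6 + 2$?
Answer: $2681$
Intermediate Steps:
$L = -4$ ($L = 4 - \left(6 + 2\right) = 4 - 8 = -4$)
$m{\left(d,l \right)} = \left(3 + d\right) \left(d + l\right)$
$b = 2401$ ($b = \left(\left(\left(-4\right)^{2} + 3 \left(-4\right) + 3 \cdot 7 - 28\right) + 52\right)^{2} = \left(\left(16 - 12 + 21 - 28\right) + 52\right)^{2} = \left(-3 + 52\right)^{2} = 49^{2} = 2401$)
$X = 5082$ ($X = \left(-121\right) \left(-42\right) = 5082$)
$X - b = 5082 - 2401 = 2681$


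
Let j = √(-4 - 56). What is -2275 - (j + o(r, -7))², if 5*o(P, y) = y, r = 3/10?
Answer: -55424/25 + 28*I*√15/5 ≈ -2217.0 + 21.689*I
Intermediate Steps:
r = 3/10 (r = 3*(⅒) = 3/10 ≈ 0.30000)
o(P, y) = y/5
j = 2*I*√15 (j = √(-60) = 2*I*√15 ≈ 7.746*I)
-2275 - (j + o(r, -7))² = -2275 - (2*I*√15 + (⅕)*(-7))² = -2275 - (2*I*√15 - 7/5)² = -2275 - (-7/5 + 2*I*√15)²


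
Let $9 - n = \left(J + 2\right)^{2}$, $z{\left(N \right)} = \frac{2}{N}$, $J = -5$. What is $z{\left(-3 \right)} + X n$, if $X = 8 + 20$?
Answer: $- \frac{2}{3} \approx -0.66667$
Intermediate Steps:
$n = 0$ ($n = 9 - \left(-5 + 2\right)^{2} = 9 - \left(-3\right)^{2} = 9 - 9 = 0$)
$X = 28$
$z{\left(-3 \right)} + X n = \frac{2}{-3} + 28 \cdot 0 = 2 \left(- \frac{1}{3}\right) + 0 = - \frac{2}{3} + 0 = - \frac{2}{3}$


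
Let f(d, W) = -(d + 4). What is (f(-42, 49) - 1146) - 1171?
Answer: -2279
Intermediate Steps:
f(d, W) = -4 - d (f(d, W) = -(4 + d) = -4 - d)
(f(-42, 49) - 1146) - 1171 = ((-4 - 1*(-42)) - 1146) - 1171 = ((-4 + 42) - 1146) - 1171 = (38 - 1146) - 1171 = -1108 - 1171 = -2279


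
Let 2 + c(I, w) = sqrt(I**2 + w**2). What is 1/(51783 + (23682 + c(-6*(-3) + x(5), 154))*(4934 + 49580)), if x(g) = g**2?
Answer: 1290943303/1666458638102099069 - 54514*sqrt(25565)/1666458638102099069 ≈ 7.6943e-10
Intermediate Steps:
c(I, w) = -2 + sqrt(I**2 + w**2)
1/(51783 + (23682 + c(-6*(-3) + x(5), 154))*(4934 + 49580)) = 1/(51783 + (23682 + (-2 + sqrt((-6*(-3) + 5**2)**2 + 154**2)))*(4934 + 49580)) = 1/(51783 + (23682 + (-2 + sqrt((18 + 25)**2 + 23716)))*54514) = 1/(51783 + (23682 + (-2 + sqrt(43**2 + 23716)))*54514) = 1/(51783 + (23682 + (-2 + sqrt(1849 + 23716)))*54514) = 1/(51783 + (23682 + (-2 + sqrt(25565)))*54514) = 1/(51783 + (23680 + sqrt(25565))*54514) = 1/(51783 + (1290891520 + 54514*sqrt(25565))) = 1/(1290943303 + 54514*sqrt(25565))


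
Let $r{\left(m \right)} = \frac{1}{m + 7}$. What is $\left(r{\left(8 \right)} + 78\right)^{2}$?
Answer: $\frac{1371241}{225} \approx 6094.4$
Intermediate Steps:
$r{\left(m \right)} = \frac{1}{7 + m}$
$\left(r{\left(8 \right)} + 78\right)^{2} = \left(\frac{1}{7 + 8} + 78\right)^{2} = \left(\frac{1}{15} + 78\right)^{2} = \left(\frac{1171}{15}\right)^{2} = \frac{1371241}{225}$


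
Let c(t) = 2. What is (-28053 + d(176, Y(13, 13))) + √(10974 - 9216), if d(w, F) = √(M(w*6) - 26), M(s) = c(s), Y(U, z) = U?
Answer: -28053 + √1758 + 2*I*√6 ≈ -28011.0 + 4.899*I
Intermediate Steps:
M(s) = 2
d(w, F) = 2*I*√6 (d(w, F) = √(2 - 26) = √(-24) = 2*I*√6)
(-28053 + d(176, Y(13, 13))) + √(10974 - 9216) = (-28053 + 2*I*√6) + √(10974 - 9216) = (-28053 + 2*I*√6) + √1758 = -28053 + √1758 + 2*I*√6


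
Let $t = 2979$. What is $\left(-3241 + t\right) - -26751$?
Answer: $26489$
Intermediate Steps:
$\left(-3241 + t\right) - -26751 = \left(-3241 + 2979\right) - -26751 = -262 + 26751 = 26489$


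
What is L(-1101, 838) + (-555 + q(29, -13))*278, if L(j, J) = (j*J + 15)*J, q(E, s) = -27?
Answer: -773319870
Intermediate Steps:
L(j, J) = J*(15 + J*j) (L(j, J) = (J*j + 15)*J = (15 + J*j)*J = J*(15 + J*j))
L(-1101, 838) + (-555 + q(29, -13))*278 = 838*(15 + 838*(-1101)) + (-555 - 27)*278 = 838*(15 - 922638) - 582*278 = 838*(-922623) - 161796 = -773158074 - 161796 = -773319870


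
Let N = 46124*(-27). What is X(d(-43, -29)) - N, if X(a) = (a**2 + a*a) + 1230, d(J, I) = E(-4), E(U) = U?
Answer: 1246610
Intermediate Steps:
d(J, I) = -4
X(a) = 1230 + 2*a**2 (X(a) = (a**2 + a**2) + 1230 = 2*a**2 + 1230 = 1230 + 2*a**2)
N = -1245348
X(d(-43, -29)) - N = (1230 + 2*(-4)**2) - 1*(-1245348) = (1230 + 2*16) + 1245348 = (1230 + 32) + 1245348 = 1262 + 1245348 = 1246610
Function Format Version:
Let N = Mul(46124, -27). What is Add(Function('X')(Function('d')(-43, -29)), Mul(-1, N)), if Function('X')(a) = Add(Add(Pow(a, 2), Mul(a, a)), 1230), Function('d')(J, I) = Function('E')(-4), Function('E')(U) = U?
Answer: 1246610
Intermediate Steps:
Function('d')(J, I) = -4
Function('X')(a) = Add(1230, Mul(2, Pow(a, 2))) (Function('X')(a) = Add(Add(Pow(a, 2), Pow(a, 2)), 1230) = Add(Mul(2, Pow(a, 2)), 1230) = Add(1230, Mul(2, Pow(a, 2))))
N = -1245348
Add(Function('X')(Function('d')(-43, -29)), Mul(-1, N)) = Add(Add(1230, Mul(2, Pow(-4, 2))), Mul(-1, -1245348)) = Add(Add(1230, Mul(2, 16)), 1245348) = Add(Add(1230, 32), 1245348) = Add(1262, 1245348) = 1246610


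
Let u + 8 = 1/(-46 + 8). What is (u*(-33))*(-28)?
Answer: -140910/19 ≈ -7416.3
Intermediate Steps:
u = -305/38 (u = -8 + 1/(-46 + 8) = -8 + 1/(-38) = -8 - 1/38 = -305/38 ≈ -8.0263)
(u*(-33))*(-28) = -305/38*(-33)*(-28) = (10065/38)*(-28) = -140910/19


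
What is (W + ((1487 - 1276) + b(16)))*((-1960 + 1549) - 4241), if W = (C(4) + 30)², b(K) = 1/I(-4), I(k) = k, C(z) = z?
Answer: -6358121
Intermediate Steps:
b(K) = -¼ (b(K) = 1/(-4) = -¼)
W = 1156 (W = (4 + 30)² = 34² = 1156)
(W + ((1487 - 1276) + b(16)))*((-1960 + 1549) - 4241) = (1156 + ((1487 - 1276) - ¼))*((-1960 + 1549) - 4241) = (1156 + (211 - ¼))*(-411 - 4241) = (1156 + 843/4)*(-4652) = (5467/4)*(-4652) = -6358121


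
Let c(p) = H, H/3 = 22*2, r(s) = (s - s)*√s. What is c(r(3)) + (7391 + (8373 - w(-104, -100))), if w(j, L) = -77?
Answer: 15973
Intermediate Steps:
r(s) = 0 (r(s) = 0*√s = 0)
H = 132 (H = 3*(22*2) = 3*44 = 132)
c(p) = 132
c(r(3)) + (7391 + (8373 - w(-104, -100))) = 132 + (7391 + (8373 - 1*(-77))) = 132 + (7391 + (8373 + 77)) = 132 + (7391 + 8450) = 132 + 15841 = 15973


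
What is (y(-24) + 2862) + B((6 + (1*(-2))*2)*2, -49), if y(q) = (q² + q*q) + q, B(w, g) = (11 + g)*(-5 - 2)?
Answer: 4256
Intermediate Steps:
B(w, g) = -77 - 7*g (B(w, g) = (11 + g)*(-7) = -77 - 7*g)
y(q) = q + 2*q² (y(q) = (q² + q²) + q = 2*q² + q = q + 2*q²)
(y(-24) + 2862) + B((6 + (1*(-2))*2)*2, -49) = (-24*(1 + 2*(-24)) + 2862) + (-77 - 7*(-49)) = (-24*(1 - 48) + 2862) + (-77 + 343) = (-24*(-47) + 2862) + 266 = (1128 + 2862) + 266 = 3990 + 266 = 4256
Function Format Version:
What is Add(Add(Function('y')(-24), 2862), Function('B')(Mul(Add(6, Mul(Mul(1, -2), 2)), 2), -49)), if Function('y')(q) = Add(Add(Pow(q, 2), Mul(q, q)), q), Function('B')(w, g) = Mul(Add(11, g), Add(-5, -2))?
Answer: 4256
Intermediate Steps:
Function('B')(w, g) = Add(-77, Mul(-7, g)) (Function('B')(w, g) = Mul(Add(11, g), -7) = Add(-77, Mul(-7, g)))
Function('y')(q) = Add(q, Mul(2, Pow(q, 2))) (Function('y')(q) = Add(Add(Pow(q, 2), Pow(q, 2)), q) = Add(Mul(2, Pow(q, 2)), q) = Add(q, Mul(2, Pow(q, 2))))
Add(Add(Function('y')(-24), 2862), Function('B')(Mul(Add(6, Mul(Mul(1, -2), 2)), 2), -49)) = Add(Add(Mul(-24, Add(1, Mul(2, -24))), 2862), Add(-77, Mul(-7, -49))) = Add(Add(Mul(-24, Add(1, -48)), 2862), Add(-77, 343)) = Add(Add(Mul(-24, -47), 2862), 266) = Add(Add(1128, 2862), 266) = Add(3990, 266) = 4256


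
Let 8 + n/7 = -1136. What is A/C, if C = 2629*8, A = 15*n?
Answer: -1365/239 ≈ -5.7113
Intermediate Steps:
n = -8008 (n = -56 + 7*(-1136) = -56 - 7952 = -8008)
A = -120120 (A = 15*(-8008) = -120120)
C = 21032
A/C = -120120/21032 = -120120*1/21032 = -1365/239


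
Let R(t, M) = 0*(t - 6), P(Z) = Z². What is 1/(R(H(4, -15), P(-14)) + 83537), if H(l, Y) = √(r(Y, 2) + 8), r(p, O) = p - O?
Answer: 1/83537 ≈ 1.1971e-5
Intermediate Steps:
H(l, Y) = √(6 + Y) (H(l, Y) = √((Y - 1*2) + 8) = √((Y - 2) + 8) = √((-2 + Y) + 8) = √(6 + Y))
R(t, M) = 0 (R(t, M) = 0*(-6 + t) = 0)
1/(R(H(4, -15), P(-14)) + 83537) = 1/(0 + 83537) = 1/83537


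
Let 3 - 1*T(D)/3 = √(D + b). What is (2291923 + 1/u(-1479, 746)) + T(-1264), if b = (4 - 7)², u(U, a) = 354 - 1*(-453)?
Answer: 1849589125/807 - 3*I*√1255 ≈ 2.2919e+6 - 106.28*I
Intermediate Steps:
u(U, a) = 807 (u(U, a) = 354 + 453 = 807)
b = 9 (b = (-3)² = 9)
T(D) = 9 - 3*√(9 + D) (T(D) = 9 - 3*√(D + 9) = 9 - 3*√(9 + D))
(2291923 + 1/u(-1479, 746)) + T(-1264) = (2291923 + 1/807) + (9 - 3*√(9 - 1264)) = (2291923 + 1/807) + (9 - 3*I*√1255) = 1849581862/807 + (9 - 3*I*√1255) = 1849589125/807 - 3*I*√1255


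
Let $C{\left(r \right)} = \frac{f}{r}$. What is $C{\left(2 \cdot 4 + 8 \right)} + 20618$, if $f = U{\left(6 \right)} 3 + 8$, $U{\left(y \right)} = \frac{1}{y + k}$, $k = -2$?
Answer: $\frac{1319587}{64} \approx 20619.0$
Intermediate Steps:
$U{\left(y \right)} = \frac{1}{-2 + y}$ ($U{\left(y \right)} = \frac{1}{y - 2} = \frac{1}{-2 + y}$)
$f = \frac{35}{4}$ ($f = \frac{1}{-2 + 6} \cdot 3 + 8 = \frac{1}{4} \cdot 3 + 8 = \frac{3}{4} + 8 = \frac{35}{4} \approx 8.75$)
$C{\left(r \right)} = \frac{35}{4 r}$
$C{\left(2 \cdot 4 + 8 \right)} + 20618 = \frac{35}{4 \left(2 \cdot 4 + 8\right)} + 20618 = \frac{35}{4 \left(8 + 8\right)} + 20618 = \frac{35}{4 \cdot 16} + 20618 = \frac{35}{4} \cdot \frac{1}{16} + 20618 = \frac{35}{64} + 20618 = \frac{1319587}{64}$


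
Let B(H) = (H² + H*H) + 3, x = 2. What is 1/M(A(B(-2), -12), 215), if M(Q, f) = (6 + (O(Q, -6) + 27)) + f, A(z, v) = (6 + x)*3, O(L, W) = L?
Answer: 1/272 ≈ 0.0036765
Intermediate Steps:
B(H) = 3 + 2*H² (B(H) = (H² + H²) + 3 = 2*H² + 3 = 3 + 2*H²)
A(z, v) = 24 (A(z, v) = (6 + 2)*3 = 8*3 = 24)
M(Q, f) = 33 + Q + f (M(Q, f) = (6 + (Q + 27)) + f = (6 + (27 + Q)) + f = (33 + Q) + f = 33 + Q + f)
1/M(A(B(-2), -12), 215) = 1/(33 + 24 + 215) = 1/272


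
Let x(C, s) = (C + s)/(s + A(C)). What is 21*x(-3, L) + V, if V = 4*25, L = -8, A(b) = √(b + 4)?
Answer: 133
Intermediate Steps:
A(b) = √(4 + b)
V = 100
x(C, s) = (C + s)/(s + √(4 + C))
21*x(-3, L) + V = 21*((-3 - 8)/(-8 + √(4 - 3))) + 100 = 21*(-11/(-8 + √1)) + 100 = 21*(-11/(-8 + 1)) + 100 = 21*(-11/(-7)) + 100 = 21*(-⅐*(-11)) + 100 = 21*(11/7) + 100 = 33 + 100 = 133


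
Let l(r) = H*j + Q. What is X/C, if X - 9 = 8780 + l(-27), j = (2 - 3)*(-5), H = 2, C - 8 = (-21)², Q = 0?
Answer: 8799/449 ≈ 19.597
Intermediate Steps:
C = 449 (C = 8 + (-21)² = 8 + 441 = 449)
j = 5 (j = -1*(-5) = 5)
l(r) = 10 (l(r) = 2*5 + 0 = 10 + 0 = 10)
X = 8799 (X = 9 + (8780 + 10) = 9 + 8790 = 8799)
X/C = 8799/449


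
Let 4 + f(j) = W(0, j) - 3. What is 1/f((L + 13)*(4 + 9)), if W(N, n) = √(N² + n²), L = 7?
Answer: 1/253 ≈ 0.0039526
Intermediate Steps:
f(j) = -7 + √(j²) (f(j) = -4 + (√(0² + j²) - 3) = -4 + (√(0 + j²) - 3) = -4 + (√(j²) - 3) = -4 + (-3 + √(j²)) = -7 + √(j²))
1/f((L + 13)*(4 + 9)) = 1/(-7 + √(((7 + 13)*(4 + 9))²)) = 1/(-7 + √((20*13)²)) = 1/(-7 + √(260²)) = 1/(-7 + √67600) = 1/(-7 + 260) = 1/253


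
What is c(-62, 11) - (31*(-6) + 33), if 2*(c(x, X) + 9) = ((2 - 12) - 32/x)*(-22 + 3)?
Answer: 7257/31 ≈ 234.10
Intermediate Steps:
c(x, X) = 86 + 304/x (c(x, X) = -9 + (((2 - 12) - 32/x)*(-22 + 3))/2 = -9 + ((-10 - 32/x)*(-19))/2 = -9 + (190 + 608/x)/2 = -9 + (95 + 304/x) = 86 + 304/x)
c(-62, 11) - (31*(-6) + 33) = (86 + 304/(-62)) - (31*(-6) + 33) = (86 + 304*(-1/62)) - (-186 + 33) = (86 - 152/31) - 1*(-153) = 2514/31 + 153 = 7257/31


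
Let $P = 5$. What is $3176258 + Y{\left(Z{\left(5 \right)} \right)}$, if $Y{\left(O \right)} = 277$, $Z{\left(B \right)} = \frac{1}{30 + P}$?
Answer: $3176535$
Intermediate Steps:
$Z{\left(B \right)} = \frac{1}{35}$ ($Z{\left(B \right)} = \frac{1}{30 + 5} = \frac{1}{35}$)
$3176258 + Y{\left(Z{\left(5 \right)} \right)} = 3176258 + 277 = 3176535$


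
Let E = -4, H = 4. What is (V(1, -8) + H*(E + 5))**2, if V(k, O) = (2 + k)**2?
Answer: 169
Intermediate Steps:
(V(1, -8) + H*(E + 5))**2 = ((2 + 1)**2 + 4*(-4 + 5))**2 = (3**2 + 4*1)**2 = (9 + 4)**2 = 13**2 = 169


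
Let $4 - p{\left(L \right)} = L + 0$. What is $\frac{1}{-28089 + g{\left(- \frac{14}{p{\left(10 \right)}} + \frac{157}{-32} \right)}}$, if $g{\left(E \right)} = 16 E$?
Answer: $- \frac{6}{168781} \approx -3.5549 \cdot 10^{-5}$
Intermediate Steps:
$p{\left(L \right)} = 4 - L$ ($p{\left(L \right)} = 4 - \left(L + 0\right) = 4 - L$)
$\frac{1}{-28089 + g{\left(- \frac{14}{p{\left(10 \right)}} + \frac{157}{-32} \right)}} = \frac{1}{-28089 + 16 \left(- \frac{14}{4 - 10} + \frac{157}{-32}\right)} = \frac{1}{-28089 + 16 \left(- \frac{14}{4 - 10} + 157 \left(- \frac{1}{32}\right)\right)} = \frac{1}{-28089 + 16 \left(- \frac{14}{-6} - \frac{157}{32}\right)} = \frac{1}{-28089 + 16 \left(\left(-14\right) \left(- \frac{1}{6}\right) - \frac{157}{32}\right)} = \frac{1}{-28089 + 16 \left(\frac{7}{3} - \frac{157}{32}\right)} = \frac{1}{-28089 + 16 \left(- \frac{247}{96}\right)} = \frac{1}{-28089 - \frac{247}{6}} = \frac{1}{- \frac{168781}{6}} = - \frac{6}{168781}$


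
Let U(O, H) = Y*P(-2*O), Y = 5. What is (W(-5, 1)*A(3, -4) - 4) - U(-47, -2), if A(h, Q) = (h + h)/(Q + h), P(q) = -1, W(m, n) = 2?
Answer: -11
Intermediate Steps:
A(h, Q) = 2*h/(Q + h) (A(h, Q) = (2*h)/(Q + h) = 2*h/(Q + h))
U(O, H) = -5 (U(O, H) = 5*(-1) = -5)
(W(-5, 1)*A(3, -4) - 4) - U(-47, -2) = (2*(2*3/(-4 + 3)) - 4) - 1*(-5) = (2*(2*3/(-1)) - 4) + 5 = (2*(2*3*(-1)) - 4) + 5 = (2*(-6) - 4) + 5 = (-12 - 4) + 5 = -16 + 5 = -11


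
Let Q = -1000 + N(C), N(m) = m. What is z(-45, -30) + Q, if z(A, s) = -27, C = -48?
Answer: -1075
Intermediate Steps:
Q = -1048 (Q = -1000 - 48 = -1048)
z(-45, -30) + Q = -27 - 1048 = -1075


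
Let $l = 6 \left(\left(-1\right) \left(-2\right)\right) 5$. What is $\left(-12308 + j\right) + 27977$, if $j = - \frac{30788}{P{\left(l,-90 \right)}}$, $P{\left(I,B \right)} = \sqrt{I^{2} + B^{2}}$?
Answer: $15669 - \frac{15394 \sqrt{13}}{195} \approx 15384.0$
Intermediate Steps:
$l = 60$ ($l = 6 \cdot 2 \cdot 5 = 12 \cdot 5 = 60$)
$P{\left(I,B \right)} = \sqrt{B^{2} + I^{2}}$
$j = - \frac{15394 \sqrt{13}}{195}$ ($j = - \frac{30788}{\sqrt{\left(-90\right)^{2} + 60^{2}}} = - \frac{30788}{\sqrt{8100 + 3600}} = - \frac{30788}{\sqrt{11700}} = - \frac{30788}{30 \sqrt{13}} = - 30788 \frac{\sqrt{13}}{390} = - \frac{15394 \sqrt{13}}{195} \approx -284.64$)
$\left(-12308 + j\right) + 27977 = \left(-12308 - \frac{15394 \sqrt{13}}{195}\right) + 27977 = 15669 - \frac{15394 \sqrt{13}}{195}$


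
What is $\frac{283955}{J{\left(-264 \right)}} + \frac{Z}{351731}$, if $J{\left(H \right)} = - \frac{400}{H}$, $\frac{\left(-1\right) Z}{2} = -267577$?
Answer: $\frac{659185473833}{3517310} \approx 1.8741 \cdot 10^{5}$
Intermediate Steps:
$Z = 535154$ ($Z = \left(-2\right) \left(-267577\right) = 535154$)
$\frac{283955}{J{\left(-264 \right)}} + \frac{Z}{351731} = \frac{283955}{\left(-400\right) \frac{1}{-264}} + \frac{535154}{351731} = \frac{283955}{\left(-400\right) \left(- \frac{1}{264}\right)} + 535154 \cdot \frac{1}{351731} = \frac{283955}{\frac{50}{33}} + \frac{535154}{351731} = 283955 \cdot \frac{33}{50} + \frac{535154}{351731} = \frac{1874103}{10} + \frac{535154}{351731} = \frac{659185473833}{3517310}$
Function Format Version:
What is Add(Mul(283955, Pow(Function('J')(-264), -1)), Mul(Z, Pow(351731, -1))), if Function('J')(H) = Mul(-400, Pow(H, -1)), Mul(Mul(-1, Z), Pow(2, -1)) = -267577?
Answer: Rational(659185473833, 3517310) ≈ 1.8741e+5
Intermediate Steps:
Z = 535154 (Z = Mul(-2, -267577) = 535154)
Add(Mul(283955, Pow(Function('J')(-264), -1)), Mul(Z, Pow(351731, -1))) = Add(Mul(283955, Pow(Mul(-400, Pow(-264, -1)), -1)), Mul(535154, Pow(351731, -1))) = Add(Mul(283955, Pow(Mul(-400, Rational(-1, 264)), -1)), Mul(535154, Rational(1, 351731))) = Add(Mul(283955, Pow(Rational(50, 33), -1)), Rational(535154, 351731)) = Add(Mul(283955, Rational(33, 50)), Rational(535154, 351731)) = Add(Rational(1874103, 10), Rational(535154, 351731)) = Rational(659185473833, 3517310)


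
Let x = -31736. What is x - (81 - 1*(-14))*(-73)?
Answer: -24801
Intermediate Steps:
x - (81 - 1*(-14))*(-73) = -31736 - (81 - 1*(-14))*(-73) = -31736 - (81 + 14)*(-73) = -31736 - 95*(-73) = -31736 - 1*(-6935) = -31736 + 6935 = -24801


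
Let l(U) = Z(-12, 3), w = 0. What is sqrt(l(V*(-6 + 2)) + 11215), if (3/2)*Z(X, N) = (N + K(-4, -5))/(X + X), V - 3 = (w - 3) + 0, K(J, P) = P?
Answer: sqrt(403742)/6 ≈ 105.90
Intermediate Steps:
V = 0 (V = 3 + ((0 - 3) + 0) = 3 + (-3 + 0) = 3 - 3 = 0)
Z(X, N) = (-5 + N)/(3*X) (Z(X, N) = 2*((N - 5)/(X + X))/3 = 2*((-5 + N)/((2*X)))/3 = 2*((-5 + N)*(1/(2*X)))/3 = 2*((-5 + N)/(2*X))/3 = (-5 + N)/(3*X))
l(U) = 1/18 (l(U) = (1/3)*(-5 + 3)/(-12) = (1/3)*(-1/12)*(-2) = 1/18)
sqrt(l(V*(-6 + 2)) + 11215) = sqrt(1/18 + 11215) = sqrt(201871/18) = sqrt(403742)/6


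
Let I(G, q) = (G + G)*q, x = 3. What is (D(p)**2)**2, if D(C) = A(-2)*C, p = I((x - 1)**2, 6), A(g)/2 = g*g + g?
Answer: 1358954496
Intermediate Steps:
A(g) = 2*g + 2*g**2 (A(g) = 2*(g*g + g) = 2*(g**2 + g) = 2*(g + g**2) = 2*g + 2*g**2)
I(G, q) = 2*G*q (I(G, q) = (2*G)*q = 2*G*q)
p = 48 (p = 2*(3 - 1)**2*6 = 2*2**2*6 = 2*4*6 = 48)
D(C) = 4*C (D(C) = (2*(-2)*(1 - 2))*C = (2*(-2)*(-1))*C = 4*C)
(D(p)**2)**2 = ((4*48)**2)**2 = (192**2)**2 = 36864**2 = 1358954496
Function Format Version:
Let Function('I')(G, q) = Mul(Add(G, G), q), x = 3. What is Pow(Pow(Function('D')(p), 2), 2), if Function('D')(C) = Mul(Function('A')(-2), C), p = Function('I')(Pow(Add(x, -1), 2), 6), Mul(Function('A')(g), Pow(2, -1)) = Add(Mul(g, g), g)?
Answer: 1358954496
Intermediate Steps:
Function('A')(g) = Add(Mul(2, g), Mul(2, Pow(g, 2))) (Function('A')(g) = Mul(2, Add(Mul(g, g), g)) = Mul(2, Add(Pow(g, 2), g)) = Mul(2, Add(g, Pow(g, 2))) = Add(Mul(2, g), Mul(2, Pow(g, 2))))
Function('I')(G, q) = Mul(2, G, q) (Function('I')(G, q) = Mul(Mul(2, G), q) = Mul(2, G, q))
p = 48 (p = Mul(2, Pow(Add(3, -1), 2), 6) = Mul(2, Pow(2, 2), 6) = Mul(2, 4, 6) = 48)
Function('D')(C) = Mul(4, C) (Function('D')(C) = Mul(Mul(2, -2, Add(1, -2)), C) = Mul(Mul(2, -2, -1), C) = Mul(4, C))
Pow(Pow(Function('D')(p), 2), 2) = Pow(Pow(Mul(4, 48), 2), 2) = Pow(Pow(192, 2), 2) = Pow(36864, 2) = 1358954496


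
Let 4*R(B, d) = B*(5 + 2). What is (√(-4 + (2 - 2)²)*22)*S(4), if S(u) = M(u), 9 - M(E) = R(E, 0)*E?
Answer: -836*I ≈ -836.0*I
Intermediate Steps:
R(B, d) = 7*B/4 (R(B, d) = (B*(5 + 2))/4 = (B*7)/4 = (7*B)/4 = 7*B/4)
M(E) = 9 - 7*E²/4 (M(E) = 9 - 7*E/4*E = 9 - 7*E²/4)
S(u) = 9 - 7*u²/4
(√(-4 + (2 - 2)²)*22)*S(4) = (√(-4 + (2 - 2)²)*22)*(9 - 7/4*4²) = (√(-4 + 0²)*22)*(9 - 7/4*16) = (√(-4 + 0)*22)*(9 - 28) = (√(-4)*22)*(-19) = ((2*I)*22)*(-19) = (44*I)*(-19) = -836*I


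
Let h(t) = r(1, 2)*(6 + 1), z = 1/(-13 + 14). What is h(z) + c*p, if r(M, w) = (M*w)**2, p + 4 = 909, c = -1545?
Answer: -1398197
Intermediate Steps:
z = 1 (z = 1/1 = 1)
p = 905 (p = -4 + 909 = 905)
r(M, w) = M**2*w**2
h(t) = 28 (h(t) = (1**2*2**2)*(6 + 1) = (1*4)*7 = 4*7 = 28)
h(z) + c*p = 28 - 1545*905 = 28 - 1398225 = -1398197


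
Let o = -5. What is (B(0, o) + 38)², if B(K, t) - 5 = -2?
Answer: 1681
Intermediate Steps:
B(K, t) = 3 (B(K, t) = 5 - 2 = 3)
(B(0, o) + 38)² = (3 + 38)² = 41² = 1681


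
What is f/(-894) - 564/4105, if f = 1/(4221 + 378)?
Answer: -2318893489/16877732130 ≈ -0.13739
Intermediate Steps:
f = 1/4599 ≈ 0.00021744
f/(-894) - 564/4105 = (1/4599)/(-894) - 564/4105 = (1/4599)*(-1/894) - 564*1/4105 = -1/4111506 - 564/4105 = -2318893489/16877732130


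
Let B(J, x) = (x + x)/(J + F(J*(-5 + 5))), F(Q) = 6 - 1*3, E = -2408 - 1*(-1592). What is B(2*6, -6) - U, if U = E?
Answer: 4076/5 ≈ 815.20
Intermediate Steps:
E = -816 (E = -2408 + 1592 = -816)
F(Q) = 3 (F(Q) = 6 - 3 = 3)
U = -816
B(J, x) = 2*x/(3 + J) (B(J, x) = (x + x)/(J + 3) = (2*x)/(3 + J) = 2*x/(3 + J))
B(2*6, -6) - U = 2*(-6)/(3 + 2*6) - 1*(-816) = 2*(-6)/(3 + 12) + 816 = 2*(-6)/15 + 816 = 2*(-6)*(1/15) + 816 = -4/5 + 816 = 4076/5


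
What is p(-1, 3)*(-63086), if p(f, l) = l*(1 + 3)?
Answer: -757032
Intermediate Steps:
p(f, l) = 4*l (p(f, l) = l*4 = 4*l)
p(-1, 3)*(-63086) = (4*3)*(-63086) = 12*(-63086) = -757032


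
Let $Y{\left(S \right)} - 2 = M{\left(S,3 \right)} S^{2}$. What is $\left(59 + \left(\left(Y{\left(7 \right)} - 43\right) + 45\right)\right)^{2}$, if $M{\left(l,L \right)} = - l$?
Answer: $78400$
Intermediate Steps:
$Y{\left(S \right)} = 2 - S^{3}$ ($Y{\left(S \right)} = 2 + - S S^{2} = 2 - S^{3}$)
$\left(59 + \left(\left(Y{\left(7 \right)} - 43\right) + 45\right)\right)^{2} = \left(59 + \left(\left(\left(2 - 7^{3}\right) - 43\right) + 45\right)\right)^{2} = \left(59 + \left(\left(\left(2 - 343\right) - 43\right) + 45\right)\right)^{2} = \left(59 + \left(\left(-341 - 43\right) + 45\right)\right)^{2} = \left(59 + \left(-384 + 45\right)\right)^{2} = \left(59 - 339\right)^{2} = \left(-280\right)^{2} = 78400$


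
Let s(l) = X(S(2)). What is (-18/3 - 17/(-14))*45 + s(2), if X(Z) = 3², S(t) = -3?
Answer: -2889/14 ≈ -206.36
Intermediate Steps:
X(Z) = 9
s(l) = 9
(-18/3 - 17/(-14))*45 + s(2) = (-18/3 - 17/(-14))*45 + 9 = (-18*⅓ - 17*(-1/14))*45 + 9 = (-6 + 17/14)*45 + 9 = -67/14*45 + 9 = -3015/14 + 9 = -2889/14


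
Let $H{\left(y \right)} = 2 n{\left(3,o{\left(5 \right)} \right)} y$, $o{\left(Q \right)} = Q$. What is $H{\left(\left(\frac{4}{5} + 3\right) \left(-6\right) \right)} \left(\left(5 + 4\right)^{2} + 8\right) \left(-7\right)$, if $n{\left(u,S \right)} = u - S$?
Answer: $- \frac{284088}{5} \approx -56818.0$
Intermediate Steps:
$H{\left(y \right)} = - 4 y$ ($H{\left(y \right)} = 2 \left(3 - 5\right) y = 2 \left(-2\right) y = - 4 y$)
$H{\left(\left(\frac{4}{5} + 3\right) \left(-6\right) \right)} \left(\left(5 + 4\right)^{2} + 8\right) \left(-7\right) = - 4 \left(\frac{4}{5} + 3\right) \left(-6\right) \left(\left(5 + 4\right)^{2} + 8\right) \left(-7\right) = - 4 \left(4 \cdot \frac{1}{5} + 3\right) \left(-6\right) \left(9^{2} + 8\right) \left(-7\right) = - 4 \left(\frac{4}{5} + 3\right) \left(-6\right) \left(81 + 8\right) \left(-7\right) = - 4 \cdot \frac{19}{5} \left(-6\right) 89 \left(-7\right) = \left(-4\right) \left(- \frac{114}{5}\right) \left(-623\right) = \frac{456}{5} \left(-623\right) = - \frac{284088}{5}$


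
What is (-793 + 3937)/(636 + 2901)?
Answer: 8/9 ≈ 0.88889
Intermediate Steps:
(-793 + 3937)/(636 + 2901) = 3144/3537 = 3144*(1/3537) = 8/9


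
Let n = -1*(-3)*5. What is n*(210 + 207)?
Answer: 6255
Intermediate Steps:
n = 15 (n = 3*5 = 15)
n*(210 + 207) = 15*(210 + 207) = 15*417 = 6255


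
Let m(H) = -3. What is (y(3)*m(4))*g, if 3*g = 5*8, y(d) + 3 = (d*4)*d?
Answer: -1320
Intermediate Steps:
y(d) = -3 + 4*d² (y(d) = -3 + (d*4)*d = -3 + (4*d)*d = -3 + 4*d²)
g = 40/3 (g = (5*8)/3 = (⅓)*40 = 40/3 ≈ 13.333)
(y(3)*m(4))*g = ((-3 + 4*3²)*(-3))*(40/3) = ((-3 + 4*9)*(-3))*(40/3) = ((-3 + 36)*(-3))*(40/3) = (33*(-3))*(40/3) = -99*40/3 = -1320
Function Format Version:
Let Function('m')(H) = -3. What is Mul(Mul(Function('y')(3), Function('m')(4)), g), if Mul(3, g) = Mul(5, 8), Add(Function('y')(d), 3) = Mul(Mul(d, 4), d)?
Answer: -1320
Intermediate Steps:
Function('y')(d) = Add(-3, Mul(4, Pow(d, 2))) (Function('y')(d) = Add(-3, Mul(Mul(d, 4), d)) = Add(-3, Mul(Mul(4, d), d)) = Add(-3, Mul(4, Pow(d, 2))))
g = Rational(40, 3) (g = Mul(Rational(1, 3), Mul(5, 8)) = Mul(Rational(1, 3), 40) = Rational(40, 3) ≈ 13.333)
Mul(Mul(Function('y')(3), Function('m')(4)), g) = Mul(Mul(Add(-3, Mul(4, Pow(3, 2))), -3), Rational(40, 3)) = Mul(Mul(Add(-3, Mul(4, 9)), -3), Rational(40, 3)) = Mul(Mul(Add(-3, 36), -3), Rational(40, 3)) = Mul(Mul(33, -3), Rational(40, 3)) = Mul(-99, Rational(40, 3)) = -1320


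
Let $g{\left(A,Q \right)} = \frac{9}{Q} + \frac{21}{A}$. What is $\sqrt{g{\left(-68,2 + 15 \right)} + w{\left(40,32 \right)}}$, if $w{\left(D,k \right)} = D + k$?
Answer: $\frac{\sqrt{83487}}{34} \approx 8.4983$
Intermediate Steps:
$\sqrt{g{\left(-68,2 + 15 \right)} + w{\left(40,32 \right)}} = \sqrt{\left(\frac{9}{2 + 15} + \frac{21}{-68}\right) + \left(40 + 32\right)} = \sqrt{\left(\frac{9}{17} + 21 \left(- \frac{1}{68}\right)\right) + 72} = \sqrt{\left(9 \cdot \frac{1}{17} - \frac{21}{68}\right) + 72} = \sqrt{\left(\frac{9}{17} - \frac{21}{68}\right) + 72} = \sqrt{\frac{15}{68} + 72} = \sqrt{\frac{4911}{68}} = \frac{\sqrt{83487}}{34}$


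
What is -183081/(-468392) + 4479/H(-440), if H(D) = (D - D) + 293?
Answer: 2151570501/137238856 ≈ 15.678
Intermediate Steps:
H(D) = 293 (H(D) = 0 + 293 = 293)
-183081/(-468392) + 4479/H(-440) = -183081/(-468392) + 4479/293 = -183081*(-1/468392) + 4479*(1/293) = 183081/468392 + 4479/293 = 2151570501/137238856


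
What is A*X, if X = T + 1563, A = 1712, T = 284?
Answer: 3162064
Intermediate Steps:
X = 1847 (X = 284 + 1563 = 1847)
A*X = 1712*1847 = 3162064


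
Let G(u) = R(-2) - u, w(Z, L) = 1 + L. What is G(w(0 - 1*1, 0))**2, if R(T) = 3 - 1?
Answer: 1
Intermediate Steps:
R(T) = 2
G(u) = 2 - u
G(w(0 - 1*1, 0))**2 = (2 - (1 + 0))**2 = (2 - 1*1)**2 = (2 - 1)**2 = 1**2 = 1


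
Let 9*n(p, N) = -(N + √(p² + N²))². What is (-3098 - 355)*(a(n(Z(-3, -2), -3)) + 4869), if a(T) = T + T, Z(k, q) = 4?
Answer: -50428763/3 ≈ -1.6810e+7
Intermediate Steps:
n(p, N) = -(N + √(N² + p²))²/9 (n(p, N) = (-(N + √(p² + N²))²)/9 = (-(N + √(N² + p²))²)/9 = -(N + √(N² + p²))²/9)
a(T) = 2*T
(-3098 - 355)*(a(n(Z(-3, -2), -3)) + 4869) = (-3098 - 355)*(2*(-(-3 + √((-3)² + 4²))²/9) + 4869) = -3453*(2*(-(-3 + √(9 + 16))²/9) + 4869) = -3453*(2*(-(-3 + √25)²/9) + 4869) = -3453*(2*(-(-3 + 5)²/9) + 4869) = -3453*(2*(-⅑*2²) + 4869) = -3453*(2*(-⅑*4) + 4869) = -3453*(2*(-4/9) + 4869) = -3453*(-8/9 + 4869) = -3453*43813/9 = -50428763/3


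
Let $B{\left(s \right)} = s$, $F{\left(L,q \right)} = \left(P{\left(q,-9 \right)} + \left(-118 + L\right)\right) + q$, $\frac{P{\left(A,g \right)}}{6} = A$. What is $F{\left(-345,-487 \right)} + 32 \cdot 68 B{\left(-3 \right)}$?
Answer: $-10400$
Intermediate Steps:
$P{\left(A,g \right)} = 6 A$
$F{\left(L,q \right)} = -118 + L + 7 q$ ($F{\left(L,q \right)} = \left(6 q + \left(-118 + L\right)\right) + q = \left(-118 + L + 6 q\right) + q = -118 + L + 7 q$)
$F{\left(-345,-487 \right)} + 32 \cdot 68 B{\left(-3 \right)} = \left(-118 - 345 + 7 \left(-487\right)\right) + 32 \cdot 68 \left(-3\right) = \left(-118 - 345 - 3409\right) + 2176 \left(-3\right) = -3872 - 6528 = -10400$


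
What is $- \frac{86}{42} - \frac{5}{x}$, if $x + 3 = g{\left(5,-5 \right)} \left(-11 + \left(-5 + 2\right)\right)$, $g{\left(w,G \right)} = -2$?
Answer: $- \frac{236}{105} \approx -2.2476$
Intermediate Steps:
$x = 25$ ($x = -3 - 2 \left(-11 + \left(-5 + 2\right)\right) = -3 - 2 \left(-11 - 3\right) = -3 - -28 = -3 + 28 = 25$)
$- \frac{86}{42} - \frac{5}{x} = - \frac{86}{42} - \frac{5}{25} = \left(-86\right) \frac{1}{42} - \frac{1}{5} = - \frac{43}{21} - \frac{1}{5} = - \frac{236}{105}$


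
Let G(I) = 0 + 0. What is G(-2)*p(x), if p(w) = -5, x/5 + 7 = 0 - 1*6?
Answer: 0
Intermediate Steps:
G(I) = 0
x = -65 (x = -35 + 5*(0 - 1*6) = -35 + 5*(0 - 6) = -35 + 5*(-6) = -35 - 30 = -65)
G(-2)*p(x) = 0*(-5) = 0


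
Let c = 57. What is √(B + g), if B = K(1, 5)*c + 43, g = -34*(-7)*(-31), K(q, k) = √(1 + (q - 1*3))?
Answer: √(-7335 + 57*I) ≈ 0.3328 + 85.645*I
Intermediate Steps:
K(q, k) = √(-2 + q) (K(q, k) = √(1 + (q - 3)) = √(1 + (-3 + q)) = √(-2 + q))
g = -7378 (g = 238*(-31) = -7378)
B = 43 + 57*I (B = √(-2 + 1)*57 + 43 = √(-1)*57 + 43 = I*57 + 43 = 57*I + 43 = 43 + 57*I ≈ 43.0 + 57.0*I)
√(B + g) = √((43 + 57*I) - 7378) = √(-7335 + 57*I)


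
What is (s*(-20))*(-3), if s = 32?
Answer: 1920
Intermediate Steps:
(s*(-20))*(-3) = (32*(-20))*(-3) = -640*(-3) = 1920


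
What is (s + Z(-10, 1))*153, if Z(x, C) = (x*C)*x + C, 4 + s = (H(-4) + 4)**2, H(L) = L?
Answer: 14841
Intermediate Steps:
s = -4 (s = -4 + (-4 + 4)**2 = -4 + 0**2 = -4 + 0 = -4)
Z(x, C) = C + C*x**2 (Z(x, C) = (C*x)*x + C = C*x**2 + C = C + C*x**2)
(s + Z(-10, 1))*153 = (-4 + 1*(1 + (-10)**2))*153 = (-4 + 1*(1 + 100))*153 = (-4 + 1*101)*153 = (-4 + 101)*153 = 97*153 = 14841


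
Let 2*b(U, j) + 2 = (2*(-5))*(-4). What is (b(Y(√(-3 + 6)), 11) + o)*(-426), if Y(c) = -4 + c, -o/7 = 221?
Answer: 650928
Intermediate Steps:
o = -1547 (o = -7*221 = -1547)
b(U, j) = 19 (b(U, j) = -1 + ((2*(-5))*(-4))/2 = -1 + (-10*(-4))/2 = -1 + (½)*40 = -1 + 20 = 19)
(b(Y(√(-3 + 6)), 11) + o)*(-426) = (19 - 1547)*(-426) = -1528*(-426) = 650928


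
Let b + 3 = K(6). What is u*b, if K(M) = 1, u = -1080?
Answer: 2160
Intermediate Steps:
b = -2 (b = -3 + 1 = -2)
u*b = -1080*(-2) = 2160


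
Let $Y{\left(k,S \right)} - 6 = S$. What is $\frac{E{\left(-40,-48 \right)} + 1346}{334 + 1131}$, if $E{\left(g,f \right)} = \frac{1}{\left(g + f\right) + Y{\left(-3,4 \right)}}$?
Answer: $\frac{104987}{114270} \approx 0.91876$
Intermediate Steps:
$Y{\left(k,S \right)} = 6 + S$
$E{\left(g,f \right)} = \frac{1}{10 + f + g}$ ($E{\left(g,f \right)} = \frac{1}{\left(g + f\right) + \left(6 + 4\right)} = \frac{1}{\left(f + g\right) + 10} = \frac{1}{10 + f + g}$)
$\frac{E{\left(-40,-48 \right)} + 1346}{334 + 1131} = \frac{\frac{1}{10 - 48 - 40} + 1346}{334 + 1131} = \frac{\frac{1}{-78} + 1346}{1465} = \left(- \frac{1}{78} + 1346\right) \frac{1}{1465} = \frac{104987}{78} \cdot \frac{1}{1465} = \frac{104987}{114270}$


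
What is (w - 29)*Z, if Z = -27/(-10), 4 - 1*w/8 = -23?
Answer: 5049/10 ≈ 504.90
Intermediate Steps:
w = 216 (w = 32 - 8*(-23) = 32 + 184 = 216)
Z = 27/10 (Z = -27*(-⅒) = 27/10 ≈ 2.7000)
(w - 29)*Z = (216 - 29)*(27/10) = 187*(27/10) = 5049/10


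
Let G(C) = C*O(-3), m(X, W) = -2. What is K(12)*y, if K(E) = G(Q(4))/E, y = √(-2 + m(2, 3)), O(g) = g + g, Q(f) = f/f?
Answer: -I ≈ -1.0*I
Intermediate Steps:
Q(f) = 1
O(g) = 2*g
G(C) = -6*C (G(C) = C*(2*(-3)) = C*(-6) = -6*C)
y = 2*I (y = √(-2 - 2) = √(-4) = 2*I ≈ 2.0*I)
K(E) = -6/E (K(E) = (-6*1)/E = -6/E)
K(12)*y = (-6/12)*(2*I) = (-6*1/12)*(2*I) = -I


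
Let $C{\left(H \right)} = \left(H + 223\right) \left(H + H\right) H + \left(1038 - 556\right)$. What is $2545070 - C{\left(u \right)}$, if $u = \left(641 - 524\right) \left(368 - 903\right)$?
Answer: $488763713359188$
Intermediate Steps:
$u = -62595$ ($u = 117 \left(-535\right) = -62595$)
$C{\left(H \right)} = 482 + 2 H^{2} \left(223 + H\right)$ ($C{\left(H \right)} = \left(223 + H\right) 2 H H + \left(1038 - 556\right) = 2 H \left(223 + H\right) H + 482 = 2 H^{2} \left(223 + H\right) + 482 = 482 + 2 H^{2} \left(223 + H\right)$)
$2545070 - C{\left(u \right)} = 2545070 - \left(482 + 2 \left(-62595\right)^{3} + 446 \left(-62595\right)^{2}\right) = 2545070 - \left(482 + 2 \left(-245255599294875\right) + 446 \cdot 3918134025\right) = 2545070 - \left(482 - 490511198589750 + 1747487775150\right) = 2545070 - -488763710814118 = 2545070 + 488763710814118 = 488763713359188$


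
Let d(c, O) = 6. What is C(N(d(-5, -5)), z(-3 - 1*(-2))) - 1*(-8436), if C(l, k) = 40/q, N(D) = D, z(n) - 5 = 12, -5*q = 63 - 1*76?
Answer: 109868/13 ≈ 8451.4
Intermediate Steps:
q = 13/5 (q = -(63 - 1*76)/5 = -(63 - 76)/5 = -⅕*(-13) = 13/5 ≈ 2.6000)
z(n) = 17 (z(n) = 5 + 12 = 17)
C(l, k) = 200/13 (C(l, k) = 40/(13/5) = 40*(5/13) = 200/13)
C(N(d(-5, -5)), z(-3 - 1*(-2))) - 1*(-8436) = 200/13 - 1*(-8436) = 200/13 + 8436 = 109868/13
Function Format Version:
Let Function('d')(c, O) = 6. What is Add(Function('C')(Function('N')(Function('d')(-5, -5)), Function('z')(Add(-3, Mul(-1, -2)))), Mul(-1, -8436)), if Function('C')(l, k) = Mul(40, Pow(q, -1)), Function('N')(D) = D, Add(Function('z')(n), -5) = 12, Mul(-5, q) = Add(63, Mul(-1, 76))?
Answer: Rational(109868, 13) ≈ 8451.4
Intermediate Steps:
q = Rational(13, 5) (q = Mul(Rational(-1, 5), Add(63, Mul(-1, 76))) = Mul(Rational(-1, 5), Add(63, -76)) = Mul(Rational(-1, 5), -13) = Rational(13, 5) ≈ 2.6000)
Function('z')(n) = 17 (Function('z')(n) = Add(5, 12) = 17)
Function('C')(l, k) = Rational(200, 13) (Function('C')(l, k) = Mul(40, Pow(Rational(13, 5), -1)) = Mul(40, Rational(5, 13)) = Rational(200, 13))
Add(Function('C')(Function('N')(Function('d')(-5, -5)), Function('z')(Add(-3, Mul(-1, -2)))), Mul(-1, -8436)) = Add(Rational(200, 13), Mul(-1, -8436)) = Add(Rational(200, 13), 8436) = Rational(109868, 13)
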